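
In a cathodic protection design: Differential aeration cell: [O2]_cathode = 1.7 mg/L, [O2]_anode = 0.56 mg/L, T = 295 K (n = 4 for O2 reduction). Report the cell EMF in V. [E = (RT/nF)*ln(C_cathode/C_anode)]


Apply the Nernst concentration-cell relation: E = (RT/nF)*ln(C_cathode/C_anode)
RT/nF = 8.314*295/(4*96485) = 0.00635495 V
ln(1.7/0.56) = 1.11045
E = 0.00635495 * 1.11045 = 0.00706 V

0.00706 V


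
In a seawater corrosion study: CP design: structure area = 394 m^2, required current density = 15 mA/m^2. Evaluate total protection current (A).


I = area * current density, then convert mA → A (÷1000)
I = 394 * 15 / 1000 = 5.91 A

5.91 A


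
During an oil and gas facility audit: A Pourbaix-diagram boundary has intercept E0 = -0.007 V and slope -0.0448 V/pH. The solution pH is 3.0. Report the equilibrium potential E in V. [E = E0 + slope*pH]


Apply the Pourbaix line equation: E = E0 + slope*pH
E = -0.007 + (-0.0448)*3.0 = -0.007 + (-0.1344) = -0.1414 V
Rounded to 3 decimal places: E = -0.141 V

-0.141 V


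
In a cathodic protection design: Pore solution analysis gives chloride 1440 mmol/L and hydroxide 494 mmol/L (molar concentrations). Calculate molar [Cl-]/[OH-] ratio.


Threshold parameter = [Cl-] / [OH-] (molar basis; both in mmol/L, so units cancel)
Ratio = 1440 / 494 = 2.91

2.91


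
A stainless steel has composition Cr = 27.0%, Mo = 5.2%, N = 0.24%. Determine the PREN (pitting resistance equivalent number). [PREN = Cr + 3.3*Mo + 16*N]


Apply the PREN formula: PREN = Cr + 3.3*Mo + 16*N
PREN = 27.0 + 3.3*5.2 + 16*0.24
PREN = 27.0 + 17.16 + 3.84 = 48.0

48.0


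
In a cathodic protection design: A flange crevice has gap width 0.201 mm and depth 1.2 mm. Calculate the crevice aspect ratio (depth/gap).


Aspect ratio = depth / gap
Ratio = 1.2 / 0.201 = 6.0

6.0


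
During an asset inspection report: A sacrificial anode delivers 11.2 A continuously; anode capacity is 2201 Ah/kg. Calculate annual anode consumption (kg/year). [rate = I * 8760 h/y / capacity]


Annual consumption = current * hours per year / capacity
Rate = 11.2 * 8760 / 2201 = 44.6 kg/year

44.6 kg/year


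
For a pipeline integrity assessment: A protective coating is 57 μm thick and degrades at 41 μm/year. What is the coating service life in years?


Service life = thickness / degradation rate
Life = 57 / 41 = 1.4 years

1.4 years


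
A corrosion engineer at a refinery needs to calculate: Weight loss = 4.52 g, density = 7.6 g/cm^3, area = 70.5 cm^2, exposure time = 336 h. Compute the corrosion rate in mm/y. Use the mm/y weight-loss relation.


Apply the mm/y weight-loss relation: CR = 87600 * W / (D * A * T)
Numerator: 87600 * 4.52 = 395952.0
Denominator: 7.6 * 70.5 * 336 = 180028.8
CR = 395952.0 / 180028.8 = 2.19938 mm/y

2.19938 mm/y


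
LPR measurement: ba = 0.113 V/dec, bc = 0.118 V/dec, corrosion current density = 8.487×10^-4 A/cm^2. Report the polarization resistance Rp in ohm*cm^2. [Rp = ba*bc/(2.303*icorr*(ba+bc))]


Apply the Stern-Geary equation: Rp = ba*bc / (2.303*icorr*(ba+bc))
ba*bc = 0.113*0.118 = 0.013334
ba+bc = 0.231; 2.303*icorr*(ba+bc) = 2.303*8.487×10^-4*0.231 = 4.5150246×10^-4
Rp = 0.013334 / 4.5150246×10^-4 = 29.53 ohm*cm^2

29.53 ohm*cm^2


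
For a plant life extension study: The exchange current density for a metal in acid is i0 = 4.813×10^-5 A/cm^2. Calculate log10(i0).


i0 = 4.813×10^-5 A/cm^2
log10(i0) = -4.318

-4.318


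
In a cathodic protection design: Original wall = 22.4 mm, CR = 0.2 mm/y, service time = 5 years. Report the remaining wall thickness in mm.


Remaining wall = original − CR × time
t = 22.4 − 0.2*5 = 22.4 − 1.0 = 21.4 mm

21.4 mm


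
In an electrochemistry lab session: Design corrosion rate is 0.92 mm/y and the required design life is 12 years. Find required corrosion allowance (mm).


Corrosion allowance = CR × design life
CA = 0.92 * 12 = 11.04 mm

11.04 mm


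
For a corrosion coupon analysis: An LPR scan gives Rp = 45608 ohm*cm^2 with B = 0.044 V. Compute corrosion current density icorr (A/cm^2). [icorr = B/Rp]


Apply the Stern-Geary relation: icorr = B / Rp
icorr = 0.044 / 45608 = 9.647×10^-7 A/cm^2

9.647×10^-7 A/cm^2


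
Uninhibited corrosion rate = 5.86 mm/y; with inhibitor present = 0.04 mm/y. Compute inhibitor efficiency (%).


Apply the inhibitor-efficiency definition: IE = (CR_blank − CR_inh)/CR_blank × 100
IE = (5.86 − 0.04) / 5.86 × 100
IE = 5.82 / 5.86 × 100 = 99.3 %

99.3 %


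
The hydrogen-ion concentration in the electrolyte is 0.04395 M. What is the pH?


pH = −log10[H+]
pH = −log10(0.04395) = 1.36

1.36


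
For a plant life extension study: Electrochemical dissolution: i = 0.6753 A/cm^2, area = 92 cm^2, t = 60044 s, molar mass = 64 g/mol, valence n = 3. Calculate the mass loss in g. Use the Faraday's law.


Apply Faraday's law: m = i*A*t*M / (n*F)
Total charge passed Q = i*A*t = 0.6753*92*60044 = 3730389.6144 C
m = Q*M/(n*F) = 3730389.6144*64/(3*96485) = 824.8085 g

824.8085 g


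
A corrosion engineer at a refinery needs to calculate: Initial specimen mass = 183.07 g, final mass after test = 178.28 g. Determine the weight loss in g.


Weight loss = initial − final
WL = 183.07 − 178.28 = 4.79 g

4.79 g


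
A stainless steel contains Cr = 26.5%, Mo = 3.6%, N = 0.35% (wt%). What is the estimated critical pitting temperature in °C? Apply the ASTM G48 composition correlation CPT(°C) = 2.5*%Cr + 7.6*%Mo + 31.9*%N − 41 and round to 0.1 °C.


Apply the ASTM G48 empirical CPT estimate: CPT(°C) = 2.5*%Cr + 7.6*%Mo + 31.9*%N − 41
2.5*26.5 = 66.25; 7.6*3.6 = 27.36; 31.9*0.35 = 11.165
CPT = 66.25 + 27.36 + 11.165 − 41 = 63.775 °C
Rounded to 0.1 °C: CPT ≈ 63.8 °C

63.8 °C


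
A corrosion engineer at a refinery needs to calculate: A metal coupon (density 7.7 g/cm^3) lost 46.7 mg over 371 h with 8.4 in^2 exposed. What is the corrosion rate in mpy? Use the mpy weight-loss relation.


Apply the mpy weight-loss relation: CR = 534 * W / (D * A * T)
Numerator: 534 * 46.7 = 24937.8
Denominator: 7.7 * 8.4 * 371 = 23996.28
CR = 24937.8 / 23996.28 = 1.039 mpy

1.039 mpy


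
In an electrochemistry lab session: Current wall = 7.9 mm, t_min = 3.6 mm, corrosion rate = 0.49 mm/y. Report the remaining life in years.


Apply the remaining-life relation: RL = (t_current − t_min) / CR
RL = (7.9 − 3.6) / 0.49 = 4.3 / 0.49 = 8.8 years

8.8 years


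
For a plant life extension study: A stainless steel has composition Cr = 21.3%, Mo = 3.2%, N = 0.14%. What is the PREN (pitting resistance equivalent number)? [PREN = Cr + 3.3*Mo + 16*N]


Apply the PREN formula: PREN = Cr + 3.3*Mo + 16*N
PREN = 21.3 + 3.3*3.2 + 16*0.14
PREN = 21.3 + 10.56 + 2.24 = 34.1

34.1


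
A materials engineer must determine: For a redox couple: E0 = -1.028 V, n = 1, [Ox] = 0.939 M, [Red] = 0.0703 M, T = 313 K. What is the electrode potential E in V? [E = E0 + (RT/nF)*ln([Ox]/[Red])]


Apply the Nernst equation: E = E0 + (RT/nF)*ln([Ox]/[Red])
Step 1: RT/nF = 8.314*313/(1*96485) = 0.02697085 V
Step 2: [Ox]/[Red] = 0.939/0.0703 = 13.357041
Step 3: ln(13.357041) = 2.592044
Step 4: correction = 0.02697085 * 2.592044 = 0.07 V
E = -1.028 + 0.07 = -0.958 V

-0.958 V


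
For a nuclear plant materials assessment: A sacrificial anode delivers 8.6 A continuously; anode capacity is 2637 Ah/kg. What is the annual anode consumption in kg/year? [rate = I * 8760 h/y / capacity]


Annual consumption = current * hours per year / capacity
Rate = 8.6 * 8760 / 2637 = 28.6 kg/year

28.6 kg/year


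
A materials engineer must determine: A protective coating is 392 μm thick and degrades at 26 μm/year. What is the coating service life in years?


Service life = thickness / degradation rate
Life = 392 / 26 = 15.1 years

15.1 years


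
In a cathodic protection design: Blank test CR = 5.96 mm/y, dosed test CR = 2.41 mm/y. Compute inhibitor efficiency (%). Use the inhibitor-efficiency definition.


Apply the inhibitor-efficiency definition: IE = (CR_blank − CR_inh)/CR_blank × 100
IE = (5.96 − 2.41) / 5.96 × 100
IE = 3.55 / 5.96 × 100 = 59.6 %

59.6 %


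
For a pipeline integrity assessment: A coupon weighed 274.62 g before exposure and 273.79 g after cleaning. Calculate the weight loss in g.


Weight loss = initial − final
WL = 274.62 − 273.79 = 0.83 g

0.83 g


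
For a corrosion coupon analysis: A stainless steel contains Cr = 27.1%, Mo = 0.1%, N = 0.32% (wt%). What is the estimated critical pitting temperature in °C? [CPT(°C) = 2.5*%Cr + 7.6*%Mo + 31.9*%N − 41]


Apply the ASTM G48 empirical CPT estimate: CPT(°C) = 2.5*%Cr + 7.6*%Mo + 31.9*%N − 41
2.5*27.1 = 67.75; 7.6*0.1 = 0.76; 31.9*0.32 = 10.208
CPT = 67.75 + 0.76 + 10.208 − 41 = 37.718 °C
Rounded to 0.1 °C: CPT ≈ 37.7 °C

37.7 °C


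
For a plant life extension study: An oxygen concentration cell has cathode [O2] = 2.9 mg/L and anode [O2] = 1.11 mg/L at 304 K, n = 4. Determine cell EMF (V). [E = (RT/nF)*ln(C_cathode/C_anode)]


Apply the Nernst concentration-cell relation: E = (RT/nF)*ln(C_cathode/C_anode)
RT/nF = 8.314*304/(4*96485) = 0.00654883 V
ln(2.9/1.11) = 0.96035
E = 0.00654883 * 0.96035 = 0.00629 V

0.00629 V


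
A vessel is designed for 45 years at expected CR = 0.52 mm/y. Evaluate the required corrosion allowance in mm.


Corrosion allowance = CR × design life
CA = 0.52 * 45 = 23.4 mm

23.4 mm


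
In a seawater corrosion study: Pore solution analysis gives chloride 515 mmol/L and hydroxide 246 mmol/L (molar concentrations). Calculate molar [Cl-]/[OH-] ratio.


Threshold parameter = [Cl-] / [OH-] (molar basis; both in mmol/L, so units cancel)
Ratio = 515 / 246 = 2.09

2.09


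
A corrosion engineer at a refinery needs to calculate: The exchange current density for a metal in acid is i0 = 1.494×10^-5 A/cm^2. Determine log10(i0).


i0 = 1.494×10^-5 A/cm^2
log10(i0) = -4.826

-4.826


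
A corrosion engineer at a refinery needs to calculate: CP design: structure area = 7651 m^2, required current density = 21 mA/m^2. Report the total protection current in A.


I = area * current density, then convert mA → A (÷1000)
I = 7651 * 21 / 1000 = 160.67 A

160.67 A


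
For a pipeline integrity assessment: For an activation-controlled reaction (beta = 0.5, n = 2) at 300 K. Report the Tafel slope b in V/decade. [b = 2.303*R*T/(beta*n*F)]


Apply the Tafel slope relation: b = 2.303*R*T/(beta*n*F)
Numerator: 2.303 * 8.314 * 300 = 5744.14
Denominator: 0.5 * 2 * 96485 = 96485.0
b = 5744.14 / 96485.0 = 0.0595 V/decade

0.0595 V/decade


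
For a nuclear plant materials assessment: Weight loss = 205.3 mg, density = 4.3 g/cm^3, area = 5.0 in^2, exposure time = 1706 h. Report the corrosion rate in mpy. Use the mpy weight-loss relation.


Apply the mpy weight-loss relation: CR = 534 * W / (D * A * T)
Numerator: 534 * 205.3 = 109630.2
Denominator: 4.3 * 5.0 * 1706 = 36679.0
CR = 109630.2 / 36679.0 = 2.98891 mpy

2.98891 mpy


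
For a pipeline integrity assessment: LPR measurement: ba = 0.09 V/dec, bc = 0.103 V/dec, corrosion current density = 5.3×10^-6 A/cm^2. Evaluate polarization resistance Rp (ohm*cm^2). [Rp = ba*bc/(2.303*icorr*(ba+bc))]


Apply the Stern-Geary equation: Rp = ba*bc / (2.303*icorr*(ba+bc))
ba*bc = 0.09*0.103 = 0.00927
ba+bc = 0.193; 2.303*icorr*(ba+bc) = 2.303*5.3×10^-6*0.193 = 2.3557387×10^-6
Rp = 0.00927 / 2.3557387×10^-6 = 3935.1 ohm*cm^2

3935.1 ohm*cm^2


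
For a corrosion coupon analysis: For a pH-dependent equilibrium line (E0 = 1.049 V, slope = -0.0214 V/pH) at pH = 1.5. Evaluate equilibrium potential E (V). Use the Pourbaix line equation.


Apply the Pourbaix line equation: E = E0 + slope*pH
E = 1.049 + (-0.0214)*1.5 = 1.049 + (-0.0321) = 1.0169 V
Rounded to 4 decimal places: E = 1.0169 V

1.0169 V


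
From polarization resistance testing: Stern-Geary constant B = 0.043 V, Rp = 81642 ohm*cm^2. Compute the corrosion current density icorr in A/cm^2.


Apply the Stern-Geary relation: icorr = B / Rp
icorr = 0.043 / 81642 = 5.267×10^-7 A/cm^2

5.267×10^-7 A/cm^2


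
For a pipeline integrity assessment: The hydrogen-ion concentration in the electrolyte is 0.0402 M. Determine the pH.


pH = −log10[H+]
pH = −log10(0.0402) = 1.4

1.4


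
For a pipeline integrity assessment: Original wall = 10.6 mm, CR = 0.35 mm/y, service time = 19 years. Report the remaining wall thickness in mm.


Remaining wall = original − CR × time
t = 10.6 − 0.35*19 = 10.6 − 6.65 = 3.95 mm

3.95 mm


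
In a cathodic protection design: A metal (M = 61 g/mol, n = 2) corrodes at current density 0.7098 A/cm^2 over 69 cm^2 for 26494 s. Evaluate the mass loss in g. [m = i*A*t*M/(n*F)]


Apply Faraday's law: m = i*A*t*M / (n*F)
Total charge passed Q = i*A*t = 0.7098*69*26494 = 1297575.4428 C
m = Q*M/(n*F) = 1297575.4428*61/(2*96485) = 410.178 g

410.178 g


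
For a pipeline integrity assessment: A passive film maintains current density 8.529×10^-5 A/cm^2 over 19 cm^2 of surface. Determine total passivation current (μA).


I = i_pass * A, then convert A → μA (×10^6)
I = 8.529×10^-5 * 19 * 10^6 = 1620.51 μA

1620.51 μA


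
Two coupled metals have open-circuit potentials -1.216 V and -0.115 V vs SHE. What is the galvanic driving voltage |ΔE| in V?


Driving voltage is the absolute potential difference.
|ΔE| = |-1.216 − (-0.115)| = 1.101 V

1.101 V


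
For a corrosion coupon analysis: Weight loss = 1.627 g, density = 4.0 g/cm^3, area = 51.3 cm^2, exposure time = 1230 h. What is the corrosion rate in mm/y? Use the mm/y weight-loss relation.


Apply the mm/y weight-loss relation: CR = 87600 * W / (D * A * T)
Numerator: 87600 * 1.627 = 142525.2
Denominator: 4.0 * 51.3 * 1230 = 252396.0
CR = 142525.2 / 252396.0 = 0.56469 mm/y

0.56469 mm/y


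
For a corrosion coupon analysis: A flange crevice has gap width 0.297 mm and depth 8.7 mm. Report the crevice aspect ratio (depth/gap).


Aspect ratio = depth / gap
Ratio = 8.7 / 0.297 = 29.3

29.3


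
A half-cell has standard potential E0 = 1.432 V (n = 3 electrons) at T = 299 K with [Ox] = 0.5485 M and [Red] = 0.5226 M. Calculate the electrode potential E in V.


Apply the Nernst equation: E = E0 + (RT/nF)*ln([Ox]/[Red])
Step 1: RT/nF = 8.314*299/(3*96485) = 0.00858816 V
Step 2: [Ox]/[Red] = 0.5485/0.5226 = 1.04956
Step 3: ln(1.04956) = 0.048371
Step 4: correction = 0.00858816 * 0.048371 = 0.0004 V
E = 1.432 + 0.0004 = 1.4324 V

1.4324 V


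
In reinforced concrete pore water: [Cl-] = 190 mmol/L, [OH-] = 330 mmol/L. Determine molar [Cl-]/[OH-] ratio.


Threshold parameter = [Cl-] / [OH-] (molar basis; both in mmol/L, so units cancel)
Ratio = 190 / 330 = 0.58

0.58


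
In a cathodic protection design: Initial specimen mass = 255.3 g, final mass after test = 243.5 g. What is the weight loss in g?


Weight loss = initial − final
WL = 255.3 − 243.5 = 11.8 g

11.8 g


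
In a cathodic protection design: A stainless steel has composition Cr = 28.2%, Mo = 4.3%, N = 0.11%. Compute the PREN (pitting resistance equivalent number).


Apply the PREN formula: PREN = Cr + 3.3*Mo + 16*N
PREN = 28.2 + 3.3*4.3 + 16*0.11
PREN = 28.2 + 14.19 + 1.76 = 44.15

44.15


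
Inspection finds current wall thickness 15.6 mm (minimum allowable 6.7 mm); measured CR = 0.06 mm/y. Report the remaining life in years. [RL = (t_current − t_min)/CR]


Apply the remaining-life relation: RL = (t_current − t_min) / CR
RL = (15.6 − 6.7) / 0.06 = 8.9 / 0.06 = 148.3 years

148.3 years


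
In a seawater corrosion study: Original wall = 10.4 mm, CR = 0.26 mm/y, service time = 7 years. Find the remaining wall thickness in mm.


Remaining wall = original − CR × time
t = 10.4 − 0.26*7 = 10.4 − 1.82 = 8.58 mm

8.58 mm


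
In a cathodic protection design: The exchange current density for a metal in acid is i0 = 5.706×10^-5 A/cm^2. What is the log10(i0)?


i0 = 5.706×10^-5 A/cm^2
log10(i0) = -4.244

-4.244


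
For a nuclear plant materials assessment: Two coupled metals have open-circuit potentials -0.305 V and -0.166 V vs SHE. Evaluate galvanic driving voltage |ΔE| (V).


Driving voltage is the absolute potential difference.
|ΔE| = |-0.305 − (-0.166)| = 0.139 V

0.139 V


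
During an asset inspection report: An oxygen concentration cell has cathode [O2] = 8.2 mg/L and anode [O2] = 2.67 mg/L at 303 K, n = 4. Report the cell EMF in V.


Apply the Nernst concentration-cell relation: E = (RT/nF)*ln(C_cathode/C_anode)
RT/nF = 8.314*303/(4*96485) = 0.00652729 V
ln(8.2/2.67) = 1.12206
E = 0.00652729 * 1.12206 = 0.00732 V

0.00732 V


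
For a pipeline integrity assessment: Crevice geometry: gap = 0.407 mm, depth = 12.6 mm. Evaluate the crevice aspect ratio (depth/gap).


Aspect ratio = depth / gap
Ratio = 12.6 / 0.407 = 31.0

31.0


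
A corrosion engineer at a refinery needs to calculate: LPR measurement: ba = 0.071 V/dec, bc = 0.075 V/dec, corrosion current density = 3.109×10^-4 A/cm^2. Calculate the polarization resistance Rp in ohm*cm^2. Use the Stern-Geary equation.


Apply the Stern-Geary equation: Rp = ba*bc / (2.303*icorr*(ba+bc))
ba*bc = 0.071*0.075 = 0.005325
ba+bc = 0.146; 2.303*icorr*(ba+bc) = 2.303*3.109×10^-4*0.146 = 1.0453639×10^-4
Rp = 0.005325 / 1.0453639×10^-4 = 50.94 ohm*cm^2

50.94 ohm*cm^2


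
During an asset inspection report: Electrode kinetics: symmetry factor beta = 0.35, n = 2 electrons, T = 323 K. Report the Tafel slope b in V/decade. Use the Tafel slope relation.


Apply the Tafel slope relation: b = 2.303*R*T/(beta*n*F)
Numerator: 2.303 * 8.314 * 323 = 6184.53
Denominator: 0.35 * 2 * 96485 = 67539.5
b = 6184.53 / 67539.5 = 0.092 V/decade

0.092 V/decade


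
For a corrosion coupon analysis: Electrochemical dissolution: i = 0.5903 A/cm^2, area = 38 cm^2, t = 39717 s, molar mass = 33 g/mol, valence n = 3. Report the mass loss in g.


Apply Faraday's law: m = i*A*t*M / (n*F)
Total charge passed Q = i*A*t = 0.5903*38*39717 = 890907.9138 C
m = Q*M/(n*F) = 890907.9138*33/(3*96485) = 101.57 g

101.57 g


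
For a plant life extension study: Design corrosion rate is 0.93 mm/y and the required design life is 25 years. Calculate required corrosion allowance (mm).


Corrosion allowance = CR × design life
CA = 0.93 * 25 = 23.25 mm

23.25 mm


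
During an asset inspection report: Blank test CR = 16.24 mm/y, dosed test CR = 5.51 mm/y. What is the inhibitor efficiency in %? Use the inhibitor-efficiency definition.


Apply the inhibitor-efficiency definition: IE = (CR_blank − CR_inh)/CR_blank × 100
IE = (16.24 − 5.51) / 16.24 × 100
IE = 10.73 / 16.24 × 100 = 66.1 %

66.1 %


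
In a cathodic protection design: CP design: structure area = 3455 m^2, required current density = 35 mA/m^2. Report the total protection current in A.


I = area * current density, then convert mA → A (÷1000)
I = 3455 * 35 / 1000 = 120.93 A

120.93 A


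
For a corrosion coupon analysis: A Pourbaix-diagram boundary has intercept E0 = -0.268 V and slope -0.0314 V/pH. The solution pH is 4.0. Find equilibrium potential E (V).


Apply the Pourbaix line equation: E = E0 + slope*pH
E = -0.268 + (-0.0314)*4.0 = -0.268 + (-0.1256) = -0.3936 V
Rounded to 4 decimal places: E = -0.3936 V

-0.3936 V


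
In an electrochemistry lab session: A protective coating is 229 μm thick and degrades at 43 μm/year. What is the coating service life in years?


Service life = thickness / degradation rate
Life = 229 / 43 = 5.3 years

5.3 years


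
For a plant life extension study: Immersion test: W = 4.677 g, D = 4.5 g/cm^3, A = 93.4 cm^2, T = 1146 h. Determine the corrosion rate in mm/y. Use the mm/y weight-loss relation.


Apply the mm/y weight-loss relation: CR = 87600 * W / (D * A * T)
Numerator: 87600 * 4.677 = 409705.2
Denominator: 4.5 * 93.4 * 1146 = 481663.8
CR = 409705.2 / 481663.8 = 0.8506 mm/y

0.8506 mm/y


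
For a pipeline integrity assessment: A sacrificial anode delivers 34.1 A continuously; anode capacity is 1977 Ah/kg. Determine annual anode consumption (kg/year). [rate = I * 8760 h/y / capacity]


Annual consumption = current * hours per year / capacity
Rate = 34.1 * 8760 / 1977 = 151.1 kg/year

151.1 kg/year


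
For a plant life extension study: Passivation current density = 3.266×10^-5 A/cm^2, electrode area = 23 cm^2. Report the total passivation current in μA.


I = i_pass * A, then convert A → μA (×10^6)
I = 3.266×10^-5 * 23 * 10^6 = 751.18 μA

751.18 μA


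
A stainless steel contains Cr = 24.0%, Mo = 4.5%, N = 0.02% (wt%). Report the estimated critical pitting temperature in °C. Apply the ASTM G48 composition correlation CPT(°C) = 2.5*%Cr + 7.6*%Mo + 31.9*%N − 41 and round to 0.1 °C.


Apply the ASTM G48 empirical CPT estimate: CPT(°C) = 2.5*%Cr + 7.6*%Mo + 31.9*%N − 41
2.5*24.0 = 60; 7.6*4.5 = 34.2; 31.9*0.02 = 0.638
CPT = 60 + 34.2 + 0.638 − 41 = 53.838 °C
Rounded to 0.1 °C: CPT ≈ 53.8 °C

53.8 °C


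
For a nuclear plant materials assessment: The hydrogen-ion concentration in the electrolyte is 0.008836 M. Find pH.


pH = −log10[H+]
pH = −log10(0.008836) = 2.05

2.05


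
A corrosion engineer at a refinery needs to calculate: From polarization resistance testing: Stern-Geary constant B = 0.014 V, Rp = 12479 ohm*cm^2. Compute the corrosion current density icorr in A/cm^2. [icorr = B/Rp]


Apply the Stern-Geary relation: icorr = B / Rp
icorr = 0.014 / 12479 = 1.122×10^-6 A/cm^2

1.122×10^-6 A/cm^2


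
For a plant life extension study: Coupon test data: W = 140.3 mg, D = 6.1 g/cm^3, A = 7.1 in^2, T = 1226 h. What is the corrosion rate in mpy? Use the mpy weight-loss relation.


Apply the mpy weight-loss relation: CR = 534 * W / (D * A * T)
Numerator: 534 * 140.3 = 74920.2
Denominator: 6.1 * 7.1 * 1226 = 53098.06
CR = 74920.2 / 53098.06 = 1.41098 mpy

1.41098 mpy


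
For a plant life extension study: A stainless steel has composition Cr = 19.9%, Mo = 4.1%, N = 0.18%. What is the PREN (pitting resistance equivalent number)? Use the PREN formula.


Apply the PREN formula: PREN = Cr + 3.3*Mo + 16*N
PREN = 19.9 + 3.3*4.1 + 16*0.18
PREN = 19.9 + 13.53 + 2.88 = 36.31

36.31


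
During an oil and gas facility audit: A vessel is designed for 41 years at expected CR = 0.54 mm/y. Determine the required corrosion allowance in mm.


Corrosion allowance = CR × design life
CA = 0.54 * 41 = 22.14 mm

22.14 mm


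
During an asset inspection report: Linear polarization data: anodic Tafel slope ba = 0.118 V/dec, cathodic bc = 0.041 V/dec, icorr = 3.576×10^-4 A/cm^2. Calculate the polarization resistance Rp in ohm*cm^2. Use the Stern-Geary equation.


Apply the Stern-Geary equation: Rp = ba*bc / (2.303*icorr*(ba+bc))
ba*bc = 0.118*0.041 = 0.004838
ba+bc = 0.159; 2.303*icorr*(ba+bc) = 2.303*3.576×10^-4*0.159 = 1.309449×10^-4
Rp = 0.004838 / 1.309449×10^-4 = 36.95 ohm*cm^2

36.95 ohm*cm^2


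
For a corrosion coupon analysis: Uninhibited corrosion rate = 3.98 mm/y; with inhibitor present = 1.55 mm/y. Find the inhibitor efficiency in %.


Apply the inhibitor-efficiency definition: IE = (CR_blank − CR_inh)/CR_blank × 100
IE = (3.98 − 1.55) / 3.98 × 100
IE = 2.43 / 3.98 × 100 = 61.1 %

61.1 %


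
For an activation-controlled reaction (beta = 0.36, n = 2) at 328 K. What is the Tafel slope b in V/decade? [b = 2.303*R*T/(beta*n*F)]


Apply the Tafel slope relation: b = 2.303*R*T/(beta*n*F)
Numerator: 2.303 * 8.314 * 328 = 6280.26
Denominator: 0.36 * 2 * 96485 = 69469.2
b = 6280.26 / 69469.2 = 0.09 V/decade

0.09 V/decade


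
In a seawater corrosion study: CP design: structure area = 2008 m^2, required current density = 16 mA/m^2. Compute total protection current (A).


I = area * current density, then convert mA → A (÷1000)
I = 2008 * 16 / 1000 = 32.13 A

32.13 A


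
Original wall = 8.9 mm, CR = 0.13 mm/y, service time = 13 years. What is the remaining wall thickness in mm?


Remaining wall = original − CR × time
t = 8.9 − 0.13*13 = 8.9 − 1.69 = 7.21 mm

7.21 mm


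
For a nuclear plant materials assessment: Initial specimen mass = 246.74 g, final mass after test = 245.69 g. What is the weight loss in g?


Weight loss = initial − final
WL = 246.74 − 245.69 = 1.05 g

1.05 g


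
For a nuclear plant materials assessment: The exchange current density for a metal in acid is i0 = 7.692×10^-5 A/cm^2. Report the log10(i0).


i0 = 7.692×10^-5 A/cm^2
log10(i0) = -4.114

-4.114


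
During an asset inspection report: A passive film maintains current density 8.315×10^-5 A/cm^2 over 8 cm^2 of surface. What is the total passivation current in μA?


I = i_pass * A, then convert A → μA (×10^6)
I = 8.315×10^-5 * 8 * 10^6 = 665.2 μA

665.2 μA


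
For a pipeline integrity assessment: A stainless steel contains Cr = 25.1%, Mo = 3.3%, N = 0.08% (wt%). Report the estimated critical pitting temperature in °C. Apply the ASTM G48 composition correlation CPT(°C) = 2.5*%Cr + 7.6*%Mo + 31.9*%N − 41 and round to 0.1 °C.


Apply the ASTM G48 empirical CPT estimate: CPT(°C) = 2.5*%Cr + 7.6*%Mo + 31.9*%N − 41
2.5*25.1 = 62.75; 7.6*3.3 = 25.08; 31.9*0.08 = 2.552
CPT = 62.75 + 25.08 + 2.552 − 41 = 49.382 °C
Rounded to 0.1 °C: CPT ≈ 49.4 °C

49.4 °C


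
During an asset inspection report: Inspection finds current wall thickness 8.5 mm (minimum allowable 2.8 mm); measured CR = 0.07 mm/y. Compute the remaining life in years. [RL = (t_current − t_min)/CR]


Apply the remaining-life relation: RL = (t_current − t_min) / CR
RL = (8.5 − 2.8) / 0.07 = 5.7 / 0.07 = 81.4 years

81.4 years


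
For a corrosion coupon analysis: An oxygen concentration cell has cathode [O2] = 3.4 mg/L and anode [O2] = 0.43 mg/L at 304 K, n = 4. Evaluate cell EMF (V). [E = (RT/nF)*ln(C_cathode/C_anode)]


Apply the Nernst concentration-cell relation: E = (RT/nF)*ln(C_cathode/C_anode)
RT/nF = 8.314*304/(4*96485) = 0.00654883 V
ln(3.4/0.43) = 2.06775
E = 0.00654883 * 2.06775 = 0.01354 V

0.01354 V


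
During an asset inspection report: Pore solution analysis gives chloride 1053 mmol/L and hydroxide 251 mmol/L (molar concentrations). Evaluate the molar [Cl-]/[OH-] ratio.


Threshold parameter = [Cl-] / [OH-] (molar basis; both in mmol/L, so units cancel)
Ratio = 1053 / 251 = 4.2

4.2


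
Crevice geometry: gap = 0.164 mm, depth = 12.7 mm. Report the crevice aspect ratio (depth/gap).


Aspect ratio = depth / gap
Ratio = 12.7 / 0.164 = 77.4

77.4


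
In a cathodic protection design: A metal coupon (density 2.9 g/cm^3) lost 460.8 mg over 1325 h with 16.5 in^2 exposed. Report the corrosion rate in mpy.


Apply the mpy weight-loss relation: CR = 534 * W / (D * A * T)
Numerator: 534 * 460.8 = 246067.2
Denominator: 2.9 * 16.5 * 1325 = 63401.25
CR = 246067.2 / 63401.25 = 3.88111 mpy

3.88111 mpy


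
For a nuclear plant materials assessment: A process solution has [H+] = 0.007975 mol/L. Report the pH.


pH = −log10[H+]
pH = −log10(0.007975) = 2.1

2.1


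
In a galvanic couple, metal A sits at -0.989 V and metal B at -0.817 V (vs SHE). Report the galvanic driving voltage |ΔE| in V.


Driving voltage is the absolute potential difference.
|ΔE| = |-0.989 − (-0.817)| = 0.172 V

0.172 V


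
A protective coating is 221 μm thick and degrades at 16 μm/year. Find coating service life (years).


Service life = thickness / degradation rate
Life = 221 / 16 = 13.8 years

13.8 years


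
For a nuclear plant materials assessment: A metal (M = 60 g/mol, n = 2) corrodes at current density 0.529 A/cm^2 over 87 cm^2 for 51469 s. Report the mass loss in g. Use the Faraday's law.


Apply Faraday's law: m = i*A*t*M / (n*F)
Total charge passed Q = i*A*t = 0.529*87*51469 = 2368757.787 C
m = Q*M/(n*F) = 2368757.787*60/(2*96485) = 736.5159 g

736.5159 g


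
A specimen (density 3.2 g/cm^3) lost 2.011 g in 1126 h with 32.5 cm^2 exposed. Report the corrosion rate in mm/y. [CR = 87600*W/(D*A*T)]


Apply the mm/y weight-loss relation: CR = 87600 * W / (D * A * T)
Numerator: 87600 * 2.011 = 176163.6
Denominator: 3.2 * 32.5 * 1126 = 117104.0
CR = 176163.6 / 117104.0 = 1.5043 mm/y

1.5043 mm/y


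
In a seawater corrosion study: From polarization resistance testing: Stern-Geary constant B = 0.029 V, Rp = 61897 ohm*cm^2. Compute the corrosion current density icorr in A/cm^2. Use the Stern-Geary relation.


Apply the Stern-Geary relation: icorr = B / Rp
icorr = 0.029 / 61897 = 4.685×10^-7 A/cm^2

4.685×10^-7 A/cm^2


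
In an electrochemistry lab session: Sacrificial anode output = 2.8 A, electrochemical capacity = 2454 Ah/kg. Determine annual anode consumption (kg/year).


Annual consumption = current * hours per year / capacity
Rate = 2.8 * 8760 / 2454 = 10.0 kg/year

10.0 kg/year


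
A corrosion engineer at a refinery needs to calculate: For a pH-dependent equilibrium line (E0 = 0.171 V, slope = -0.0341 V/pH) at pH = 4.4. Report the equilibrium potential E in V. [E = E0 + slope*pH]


Apply the Pourbaix line equation: E = E0 + slope*pH
E = 0.171 + (-0.0341)*4.4 = 0.171 + (-0.15004) = 0.02096 V
Rounded to 4 decimal places: E = 0.0210 V

0.0210 V


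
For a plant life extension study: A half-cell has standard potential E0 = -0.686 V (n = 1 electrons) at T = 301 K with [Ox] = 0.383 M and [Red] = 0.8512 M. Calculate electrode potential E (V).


Apply the Nernst equation: E = E0 + (RT/nF)*ln([Ox]/[Red])
Step 1: RT/nF = 8.314*301/(1*96485) = 0.02593682 V
Step 2: [Ox]/[Red] = 0.383/0.8512 = 0.449953
Step 3: ln(0.449953) = -0.798612
Step 4: correction = 0.02593682 * -0.798612 = -0.021 V
E = -0.686 + -0.021 = -0.707 V

-0.707 V


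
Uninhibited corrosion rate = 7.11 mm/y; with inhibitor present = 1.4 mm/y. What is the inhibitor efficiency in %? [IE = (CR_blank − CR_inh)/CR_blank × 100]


Apply the inhibitor-efficiency definition: IE = (CR_blank − CR_inh)/CR_blank × 100
IE = (7.11 − 1.4) / 7.11 × 100
IE = 5.71 / 7.11 × 100 = 80.3 %

80.3 %


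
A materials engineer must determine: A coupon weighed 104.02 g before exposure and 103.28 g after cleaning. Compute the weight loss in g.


Weight loss = initial − final
WL = 104.02 − 103.28 = 0.74 g

0.74 g


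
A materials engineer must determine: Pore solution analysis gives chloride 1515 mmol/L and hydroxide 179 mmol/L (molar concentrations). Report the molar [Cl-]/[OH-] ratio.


Threshold parameter = [Cl-] / [OH-] (molar basis; both in mmol/L, so units cancel)
Ratio = 1515 / 179 = 8.46

8.46


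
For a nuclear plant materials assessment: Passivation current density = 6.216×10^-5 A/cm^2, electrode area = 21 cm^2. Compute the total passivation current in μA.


I = i_pass * A, then convert A → μA (×10^6)
I = 6.216×10^-5 * 21 * 10^6 = 1305.36 μA

1305.36 μA


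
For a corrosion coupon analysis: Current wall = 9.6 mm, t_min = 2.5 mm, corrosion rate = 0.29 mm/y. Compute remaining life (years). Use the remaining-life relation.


Apply the remaining-life relation: RL = (t_current − t_min) / CR
RL = (9.6 − 2.5) / 0.29 = 7.1 / 0.29 = 24.5 years

24.5 years


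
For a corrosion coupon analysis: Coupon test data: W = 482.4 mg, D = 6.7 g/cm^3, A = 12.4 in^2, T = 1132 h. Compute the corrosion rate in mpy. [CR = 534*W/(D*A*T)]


Apply the mpy weight-loss relation: CR = 534 * W / (D * A * T)
Numerator: 534 * 482.4 = 257601.6
Denominator: 6.7 * 12.4 * 1132 = 94046.56
CR = 257601.6 / 94046.56 = 2.73909 mpy

2.73909 mpy


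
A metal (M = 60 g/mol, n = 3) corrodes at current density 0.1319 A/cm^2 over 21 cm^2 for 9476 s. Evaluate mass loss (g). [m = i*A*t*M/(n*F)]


Apply Faraday's law: m = i*A*t*M / (n*F)
Total charge passed Q = i*A*t = 0.1319*21*9476 = 26247.5724 C
m = Q*M/(n*F) = 26247.5724*60/(3*96485) = 5.44076 g

5.44076 g


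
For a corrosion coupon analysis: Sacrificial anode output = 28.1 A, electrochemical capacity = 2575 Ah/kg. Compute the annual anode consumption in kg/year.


Annual consumption = current * hours per year / capacity
Rate = 28.1 * 8760 / 2575 = 95.6 kg/year

95.6 kg/year


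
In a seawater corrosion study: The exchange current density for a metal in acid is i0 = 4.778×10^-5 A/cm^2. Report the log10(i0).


i0 = 4.778×10^-5 A/cm^2
log10(i0) = -4.321

-4.321


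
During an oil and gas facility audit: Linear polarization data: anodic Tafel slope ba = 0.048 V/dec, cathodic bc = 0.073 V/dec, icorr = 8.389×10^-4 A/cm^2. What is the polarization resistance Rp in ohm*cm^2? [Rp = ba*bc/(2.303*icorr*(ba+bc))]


Apply the Stern-Geary equation: Rp = ba*bc / (2.303*icorr*(ba+bc))
ba*bc = 0.048*0.073 = 0.003504
ba+bc = 0.121; 2.303*icorr*(ba+bc) = 2.303*8.389×10^-4*0.121 = 2.3377039×10^-4
Rp = 0.003504 / 2.3377039×10^-4 = 15.0 ohm*cm^2

15.0 ohm*cm^2


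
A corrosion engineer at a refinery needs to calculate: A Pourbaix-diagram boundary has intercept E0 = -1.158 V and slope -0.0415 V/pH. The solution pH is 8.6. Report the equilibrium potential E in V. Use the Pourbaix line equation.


Apply the Pourbaix line equation: E = E0 + slope*pH
E = -1.158 + (-0.0415)*8.6 = -1.158 + (-0.3569) = -1.5149 V
Rounded to 3 decimal places: E = -1.515 V

-1.515 V


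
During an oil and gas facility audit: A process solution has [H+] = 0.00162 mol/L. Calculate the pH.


pH = −log10[H+]
pH = −log10(0.00162) = 2.79

2.79


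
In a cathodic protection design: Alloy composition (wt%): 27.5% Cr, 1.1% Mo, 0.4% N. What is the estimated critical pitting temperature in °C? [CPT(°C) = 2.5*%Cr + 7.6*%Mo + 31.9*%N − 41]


Apply the ASTM G48 empirical CPT estimate: CPT(°C) = 2.5*%Cr + 7.6*%Mo + 31.9*%N − 41
2.5*27.5 = 68.75; 7.6*1.1 = 8.36; 31.9*0.4 = 12.76
CPT = 68.75 + 8.36 + 12.76 − 41 = 48.87 °C
Rounded to 0.1 °C: CPT ≈ 48.9 °C

48.9 °C


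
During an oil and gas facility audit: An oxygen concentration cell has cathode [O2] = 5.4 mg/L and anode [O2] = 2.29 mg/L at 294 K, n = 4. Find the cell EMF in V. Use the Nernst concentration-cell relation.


Apply the Nernst concentration-cell relation: E = (RT/nF)*ln(C_cathode/C_anode)
RT/nF = 8.314*294/(4*96485) = 0.00633341 V
ln(5.4/2.29) = 0.85785
E = 0.00633341 * 0.85785 = 0.00543 V

0.00543 V


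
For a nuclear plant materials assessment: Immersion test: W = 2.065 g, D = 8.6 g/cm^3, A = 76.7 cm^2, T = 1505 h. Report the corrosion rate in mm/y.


Apply the mm/y weight-loss relation: CR = 87600 * W / (D * A * T)
Numerator: 87600 * 2.065 = 180894.0
Denominator: 8.6 * 76.7 * 1505 = 992728.1
CR = 180894.0 / 992728.1 = 0.1822 mm/y

0.1822 mm/y


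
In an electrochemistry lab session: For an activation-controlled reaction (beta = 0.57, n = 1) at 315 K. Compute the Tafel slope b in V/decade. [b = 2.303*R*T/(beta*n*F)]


Apply the Tafel slope relation: b = 2.303*R*T/(beta*n*F)
Numerator: 2.303 * 8.314 * 315 = 6031.35
Denominator: 0.57 * 1 * 96485 = 54996.45
b = 6031.35 / 54996.45 = 0.1097 V/decade

0.1097 V/decade


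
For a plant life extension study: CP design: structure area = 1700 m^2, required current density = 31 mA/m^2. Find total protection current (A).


I = area * current density, then convert mA → A (÷1000)
I = 1700 * 31 / 1000 = 52.7 A

52.7 A


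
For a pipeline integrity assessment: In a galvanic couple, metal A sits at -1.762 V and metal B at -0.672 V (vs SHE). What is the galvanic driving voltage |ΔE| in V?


Driving voltage is the absolute potential difference.
|ΔE| = |-1.762 − (-0.672)| = 1.09 V

1.09 V


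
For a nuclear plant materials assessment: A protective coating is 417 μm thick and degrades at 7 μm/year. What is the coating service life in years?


Service life = thickness / degradation rate
Life = 417 / 7 = 59.6 years

59.6 years


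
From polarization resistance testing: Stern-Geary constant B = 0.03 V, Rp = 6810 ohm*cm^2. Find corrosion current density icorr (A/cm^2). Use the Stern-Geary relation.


Apply the Stern-Geary relation: icorr = B / Rp
icorr = 0.03 / 6810 = 4.405×10^-6 A/cm^2

4.405×10^-6 A/cm^2


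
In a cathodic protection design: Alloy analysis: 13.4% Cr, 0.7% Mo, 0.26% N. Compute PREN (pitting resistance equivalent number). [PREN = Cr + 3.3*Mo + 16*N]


Apply the PREN formula: PREN = Cr + 3.3*Mo + 16*N
PREN = 13.4 + 3.3*0.7 + 16*0.26
PREN = 13.4 + 2.31 + 4.16 = 19.87

19.87


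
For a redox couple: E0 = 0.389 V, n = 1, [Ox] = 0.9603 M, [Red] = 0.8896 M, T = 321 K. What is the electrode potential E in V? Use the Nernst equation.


Apply the Nernst equation: E = E0 + (RT/nF)*ln([Ox]/[Red])
Step 1: RT/nF = 8.314*321/(1*96485) = 0.0276602 V
Step 2: [Ox]/[Red] = 0.9603/0.8896 = 1.079474
Step 3: ln(1.079474) = 0.076474
Step 4: correction = 0.0276602 * 0.076474 = 0.002 V
E = 0.389 + 0.002 = 0.391 V

0.391 V


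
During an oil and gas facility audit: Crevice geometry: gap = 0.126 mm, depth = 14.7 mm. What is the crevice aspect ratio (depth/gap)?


Aspect ratio = depth / gap
Ratio = 14.7 / 0.126 = 116.7

116.7


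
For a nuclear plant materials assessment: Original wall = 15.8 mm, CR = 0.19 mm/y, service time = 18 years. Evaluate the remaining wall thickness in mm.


Remaining wall = original − CR × time
t = 15.8 − 0.19*18 = 15.8 − 3.42 = 12.38 mm

12.38 mm


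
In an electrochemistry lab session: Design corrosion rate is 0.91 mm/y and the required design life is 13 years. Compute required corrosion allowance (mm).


Corrosion allowance = CR × design life
CA = 0.91 * 13 = 11.83 mm

11.83 mm


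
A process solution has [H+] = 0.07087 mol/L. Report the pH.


pH = −log10[H+]
pH = −log10(0.07087) = 1.15

1.15


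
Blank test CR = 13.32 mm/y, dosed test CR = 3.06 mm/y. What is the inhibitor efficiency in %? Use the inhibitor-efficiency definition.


Apply the inhibitor-efficiency definition: IE = (CR_blank − CR_inh)/CR_blank × 100
IE = (13.32 − 3.06) / 13.32 × 100
IE = 10.26 / 13.32 × 100 = 77.0 %

77.0 %


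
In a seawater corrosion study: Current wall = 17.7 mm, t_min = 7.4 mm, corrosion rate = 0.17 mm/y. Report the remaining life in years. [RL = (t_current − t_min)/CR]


Apply the remaining-life relation: RL = (t_current − t_min) / CR
RL = (17.7 − 7.4) / 0.17 = 10.3 / 0.17 = 60.6 years

60.6 years


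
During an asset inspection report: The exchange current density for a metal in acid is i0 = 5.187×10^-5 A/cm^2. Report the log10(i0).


i0 = 5.187×10^-5 A/cm^2
log10(i0) = -4.285

-4.285


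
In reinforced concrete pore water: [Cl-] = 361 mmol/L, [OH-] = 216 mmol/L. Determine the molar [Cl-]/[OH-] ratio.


Threshold parameter = [Cl-] / [OH-] (molar basis; both in mmol/L, so units cancel)
Ratio = 361 / 216 = 1.67

1.67


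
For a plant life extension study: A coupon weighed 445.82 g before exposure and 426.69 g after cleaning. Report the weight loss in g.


Weight loss = initial − final
WL = 445.82 − 426.69 = 19.13 g

19.13 g


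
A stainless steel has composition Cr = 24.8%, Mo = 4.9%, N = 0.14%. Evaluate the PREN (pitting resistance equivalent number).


Apply the PREN formula: PREN = Cr + 3.3*Mo + 16*N
PREN = 24.8 + 3.3*4.9 + 16*0.14
PREN = 24.8 + 16.17 + 2.24 = 43.21

43.21


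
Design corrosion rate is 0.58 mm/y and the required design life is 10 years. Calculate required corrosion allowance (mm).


Corrosion allowance = CR × design life
CA = 0.58 * 10 = 5.8 mm

5.8 mm


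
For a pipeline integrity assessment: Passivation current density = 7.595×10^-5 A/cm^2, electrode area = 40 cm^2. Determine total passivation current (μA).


I = i_pass * A, then convert A → μA (×10^6)
I = 7.595×10^-5 * 40 * 10^6 = 3038.0 μA

3038.0 μA


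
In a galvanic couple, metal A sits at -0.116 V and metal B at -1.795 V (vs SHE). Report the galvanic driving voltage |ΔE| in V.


Driving voltage is the absolute potential difference.
|ΔE| = |-0.116 − (-1.795)| = 1.679 V

1.679 V


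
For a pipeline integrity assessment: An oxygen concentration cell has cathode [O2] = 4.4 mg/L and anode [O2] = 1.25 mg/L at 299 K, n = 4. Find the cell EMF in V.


Apply the Nernst concentration-cell relation: E = (RT/nF)*ln(C_cathode/C_anode)
RT/nF = 8.314*299/(4*96485) = 0.00644112 V
ln(4.4/1.25) = 1.25846
E = 0.00644112 * 1.25846 = 0.00811 V

0.00811 V
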